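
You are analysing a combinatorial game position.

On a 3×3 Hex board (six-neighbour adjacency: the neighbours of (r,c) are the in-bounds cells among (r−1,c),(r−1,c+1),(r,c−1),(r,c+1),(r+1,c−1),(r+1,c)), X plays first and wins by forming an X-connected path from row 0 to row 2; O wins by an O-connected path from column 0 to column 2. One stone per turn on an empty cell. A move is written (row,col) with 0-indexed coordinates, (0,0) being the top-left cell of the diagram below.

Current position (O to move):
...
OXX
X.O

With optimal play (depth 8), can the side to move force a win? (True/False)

O winning at [.../OXX/X.O]: False

p1 O@[.../OXX/X.O]: (0,0)[O../OXX/X.O]-1* (0,1)[.O./OXX/X.O]-1 (0,2)[..O/OXX/X.O]-1 (2,1)[.../OXX/XOO]-1
p2 X@[O../OXX/X.O]: (0,1)[OX./OXX/X.O]+1* (0,2)[O.X/OXX/X.O]+1 (2,1)[O../OXX/XXO]+1
p3 O@[OX./OXX/X.O] terminal -1; root [.../OXX/X.O] d8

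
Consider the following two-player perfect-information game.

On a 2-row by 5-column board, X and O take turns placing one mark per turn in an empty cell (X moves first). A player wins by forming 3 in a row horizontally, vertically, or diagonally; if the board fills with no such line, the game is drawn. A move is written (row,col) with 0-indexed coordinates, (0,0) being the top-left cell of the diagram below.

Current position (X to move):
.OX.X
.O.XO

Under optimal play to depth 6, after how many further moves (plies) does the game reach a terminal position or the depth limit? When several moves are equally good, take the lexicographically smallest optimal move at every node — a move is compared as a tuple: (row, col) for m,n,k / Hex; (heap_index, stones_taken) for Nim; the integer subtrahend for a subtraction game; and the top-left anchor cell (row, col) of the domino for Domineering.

ply 1, X at .OX.X/.O.XO | (0,0)=+0→XOX.X/.O.XO; (0,3)=+1→.OXXX/.O.XO*; (1,0)=+0→.OX.X/XO.XO; (1,2)=+0→.OX.X/.OXXO
ply 2: .OXXX/.O.XO is terminal -1 (O); from .OX.X/.O.XO depth 6

PV length from [.OX.X/.O.XO]: 1 ply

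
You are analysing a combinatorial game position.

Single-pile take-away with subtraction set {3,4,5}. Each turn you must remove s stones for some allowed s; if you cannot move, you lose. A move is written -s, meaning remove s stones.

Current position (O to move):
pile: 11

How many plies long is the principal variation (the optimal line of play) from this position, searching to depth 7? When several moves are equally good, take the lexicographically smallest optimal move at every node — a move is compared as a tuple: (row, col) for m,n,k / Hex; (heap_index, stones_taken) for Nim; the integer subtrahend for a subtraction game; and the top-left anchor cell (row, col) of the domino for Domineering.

PV length from [11]: 3 plies

[11] O move#1: -3:+1/8*, -4:-1/7, -5:-1/6
[8] X move#2: -3:-1/5*, -4:-1/4, -5:-1/3
[5] O move#3: -3:+1/2*, -4:+1/1, -5:+1/0
[2] end (terminal -1, X#4); searched 11 to 7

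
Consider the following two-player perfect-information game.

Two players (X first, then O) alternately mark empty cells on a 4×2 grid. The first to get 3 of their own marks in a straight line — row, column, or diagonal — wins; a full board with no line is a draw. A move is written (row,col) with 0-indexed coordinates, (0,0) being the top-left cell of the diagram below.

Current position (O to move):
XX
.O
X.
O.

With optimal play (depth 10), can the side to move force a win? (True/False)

[XX/.O/X./O.] O move#1: (1,0):+0/XX/OO/X./O.*, (2,1):-1/XX/.O/XO/O., (3,1):-1/XX/.O/X./OO
[XX/OO/X./O.] X move#2: (2,1):+0/XX/OO/XX/O.*, (3,1):+0/XX/OO/X./OX
[XX/OO/XX/O.] O move#3: (3,1):+0/XX/OO/XX/OO*
[XX/OO/XX/OO] end (terminal +0, X#4); searched XX/.O/X./O. to 10

O winning at [XX/.O/X./O.]: False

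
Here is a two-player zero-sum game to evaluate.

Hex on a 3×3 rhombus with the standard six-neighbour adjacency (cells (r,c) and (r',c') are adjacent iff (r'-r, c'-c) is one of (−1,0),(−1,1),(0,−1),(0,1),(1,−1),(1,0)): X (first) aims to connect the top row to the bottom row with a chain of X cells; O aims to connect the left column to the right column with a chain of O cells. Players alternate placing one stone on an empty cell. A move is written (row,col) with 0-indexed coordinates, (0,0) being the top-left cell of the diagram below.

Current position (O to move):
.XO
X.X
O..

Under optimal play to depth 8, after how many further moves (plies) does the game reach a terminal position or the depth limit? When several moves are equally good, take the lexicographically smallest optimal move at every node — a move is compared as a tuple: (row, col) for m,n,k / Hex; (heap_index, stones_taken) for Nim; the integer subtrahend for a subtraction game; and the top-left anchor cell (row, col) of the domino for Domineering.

PV length from [.XO/X.X/O..]: 1 ply

[.XO/X.X/O..] O move#1: (0,0):-1/OXO/X.X/O.., (1,1):+1/.XO/XOX/O..*, (2,1):+1/.XO/X.X/OO., (2,2):+1/.XO/X.X/O.O
[.XO/XOX/O..] end (terminal -1, X#2); searched .XO/X.X/O.. to 8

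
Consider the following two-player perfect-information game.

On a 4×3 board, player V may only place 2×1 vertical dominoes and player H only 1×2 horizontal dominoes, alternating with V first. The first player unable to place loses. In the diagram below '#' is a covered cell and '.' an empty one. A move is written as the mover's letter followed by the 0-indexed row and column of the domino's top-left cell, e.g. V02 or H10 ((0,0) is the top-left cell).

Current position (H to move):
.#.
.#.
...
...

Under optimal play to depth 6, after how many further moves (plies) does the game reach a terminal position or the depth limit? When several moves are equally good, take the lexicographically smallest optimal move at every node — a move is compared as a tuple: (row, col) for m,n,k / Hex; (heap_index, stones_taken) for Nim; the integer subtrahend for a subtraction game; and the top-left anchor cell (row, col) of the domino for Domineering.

ply 1, H at .#./.#./.../... | H20=-1→.#./.#./##./...*; H21=-1→.#./.#./.##/...; H30=-1→.#./.#./.../##.; H31=-1→.#./.#./.../.##
ply 2, V at .#./.#./##./... | V00=+1→##./##./##./...*; V02=+1→.##/.##/##./...; V12=+1→.#./.##/###/...; V22=+1→.#./.#./###/..#
ply 3, H at ##./##./##./... | H30=-1→##./##./##./##.*; H31=-1→##./##./##./.##
ply 4, V at ##./##./##./##. | V02=+1→###/###/##./##.*; V12=+1→##./###/###/##.; V22=+1→##./##./###/###
ply 5: ###/###/##./##. is terminal -1 (H); from .#./.#./.../... depth 6

PV length from [.#./.#./.../...]: 4 plies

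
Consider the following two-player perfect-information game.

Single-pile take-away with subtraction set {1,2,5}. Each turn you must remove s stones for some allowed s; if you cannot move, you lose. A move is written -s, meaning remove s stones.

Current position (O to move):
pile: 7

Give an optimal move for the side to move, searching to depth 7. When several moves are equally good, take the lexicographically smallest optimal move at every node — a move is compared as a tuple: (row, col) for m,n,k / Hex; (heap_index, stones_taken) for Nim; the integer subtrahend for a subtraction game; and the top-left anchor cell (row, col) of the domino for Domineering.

O's best at [7]: -1

p1 O@[7]: -1[6]+1* -2[5]-1 -5[2]-1
p2 X@[6]: -1[5]-1* -2[4]-1 -5[1]-1
p3 O@[5]: -1[4]-1 -2[3]+1* -5[0]+1
p4 X@[3]: -1[2]-1* -2[1]-1
p5 O@[2]: -1[1]-1 -2[0]+1*
p6 X@[0] terminal -1; root [7] d7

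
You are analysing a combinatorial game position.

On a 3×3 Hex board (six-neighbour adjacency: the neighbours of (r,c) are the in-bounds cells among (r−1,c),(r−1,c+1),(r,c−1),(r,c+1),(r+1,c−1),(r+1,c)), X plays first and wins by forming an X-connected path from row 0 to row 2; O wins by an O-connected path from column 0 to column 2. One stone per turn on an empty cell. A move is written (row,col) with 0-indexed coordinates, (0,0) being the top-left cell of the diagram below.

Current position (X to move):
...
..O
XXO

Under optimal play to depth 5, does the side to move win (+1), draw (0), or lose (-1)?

p1 X@[.../..O/XXO]: (0,0)[X../..O/XXO]+1* (0,1)[.X./..O/XXO]+1 (0,2)[..X/..O/XXO]+1 (1,0)[.../X.O/XXO]+1 (1,1)[.../.XO/XXO]+1
p2 O@[X../..O/XXO]: (0,1)[XO./..O/XXO]-1* (0,2)[X.O/..O/XXO]-1 (1,0)[X../O.O/XXO]-1 (1,1)[X../.OO/XXO]-1
p3 X@[XO./..O/XXO]: (0,2)[XOX/..O/XXO]+1* (1,0)[XO./X.O/XXO]+1 (1,1)[XO./.XO/XXO]+1
p4 O@[XOX/..O/XXO]: (1,0)[XOX/O.O/XXO]-1* (1,1)[XOX/.OO/XXO]-1
p5 X@[XOX/O.O/XXO]: (1,1)[XOX/OXO/XXO]+1*
p6 O@[XOX/OXO/XXO] terminal -1; root [.../..O/XXO] d5

value(.../..O/XXO, X) = +1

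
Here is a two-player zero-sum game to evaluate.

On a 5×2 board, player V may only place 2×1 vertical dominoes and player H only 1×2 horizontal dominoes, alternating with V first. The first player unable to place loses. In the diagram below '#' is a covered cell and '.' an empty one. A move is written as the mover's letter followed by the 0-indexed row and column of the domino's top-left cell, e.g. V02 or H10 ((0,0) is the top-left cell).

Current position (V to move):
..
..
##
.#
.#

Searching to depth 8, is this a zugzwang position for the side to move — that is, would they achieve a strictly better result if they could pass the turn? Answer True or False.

p1 V@[../../##/.#/.#]: V00[#./#./##/.#/.#]+1* V01[.#/.#/##/.#/.#]+1 V30[../../##/##/##]-1
p2 H@[#./#./##/.#/.#] terminal -1; root [../../##/.#/.#] d8
suppose V passes — search the same position with H to move:
pass> p1 H@[../../##/.#/.#]: H00[##/../##/.#/.#]+1* H10[../##/##/.#/.#]+1
pass> p2 V@[##/../##/.#/.#]: V30[##/../##/##/##]-1*
pass> p3 H@[##/../##/##/##]: H10[##/##/##/##/##]+1*
pass> p4 V@[##/##/##/##/##] terminal -1; root [../../##/.#/.#] d8
for V: play +1, pass -1

zugzwang(../../##/.#/.#, V) = False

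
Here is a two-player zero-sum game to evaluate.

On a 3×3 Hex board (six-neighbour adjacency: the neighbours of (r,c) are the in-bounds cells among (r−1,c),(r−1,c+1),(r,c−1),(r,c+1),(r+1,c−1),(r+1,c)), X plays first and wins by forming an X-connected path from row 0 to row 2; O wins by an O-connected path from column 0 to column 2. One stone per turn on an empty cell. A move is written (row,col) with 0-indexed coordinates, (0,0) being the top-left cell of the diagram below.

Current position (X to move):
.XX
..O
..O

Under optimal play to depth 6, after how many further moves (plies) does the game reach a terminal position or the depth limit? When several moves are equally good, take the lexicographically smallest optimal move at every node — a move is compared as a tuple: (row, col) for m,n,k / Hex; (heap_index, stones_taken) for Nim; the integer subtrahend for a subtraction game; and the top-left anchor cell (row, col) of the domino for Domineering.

PV length from [.XX/..O/..O]: 5 plies

ply 1, X at .XX/..O/..O | (0,0)=-1→XXX/..O/..O; (1,0)=-1→.XX/X.O/..O; (1,1)=+1→.XX/.XO/..O*; (2,0)=+1→.XX/..O/X.O; (2,1)=-1→.XX/..O/.XO
ply 2, O at .XX/.XO/..O | (0,0)=-1→OXX/.XO/..O*; (1,0)=-1→.XX/OXO/..O; (2,0)=-1→.XX/.XO/O.O; (2,1)=-1→.XX/.XO/.OO
ply 3, X at OXX/.XO/..O | (1,0)=+1→OXX/XXO/..O*; (2,0)=+1→OXX/.XO/X.O; (2,1)=+1→OXX/.XO/.XO
ply 4, O at OXX/XXO/..O | (2,0)=-1→OXX/XXO/O.O*; (2,1)=-1→OXX/XXO/.OO
ply 5, X at OXX/XXO/O.O | (2,1)=+1→OXX/XXO/OXO*
ply 6: OXX/XXO/OXO is terminal -1 (O); from .XX/..O/..O depth 6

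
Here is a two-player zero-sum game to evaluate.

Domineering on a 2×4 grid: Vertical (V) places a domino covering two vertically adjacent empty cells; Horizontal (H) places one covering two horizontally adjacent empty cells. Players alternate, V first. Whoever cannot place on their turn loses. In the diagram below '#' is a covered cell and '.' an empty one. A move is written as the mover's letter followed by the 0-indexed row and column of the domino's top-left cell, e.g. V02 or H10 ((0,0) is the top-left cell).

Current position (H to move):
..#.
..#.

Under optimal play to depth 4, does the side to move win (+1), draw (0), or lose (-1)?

value(..#./..#., H) = +1

[..#./..#.] H move#1: H00:+1/###./..#.*, H10:+1/..#./###.
[###./..#.] V move#2: V03:-1/####/..##*
[####/..##] H move#3: H10:+1/####/####*
[####/####] end (terminal -1, V#4); searched ..#./..#. to 4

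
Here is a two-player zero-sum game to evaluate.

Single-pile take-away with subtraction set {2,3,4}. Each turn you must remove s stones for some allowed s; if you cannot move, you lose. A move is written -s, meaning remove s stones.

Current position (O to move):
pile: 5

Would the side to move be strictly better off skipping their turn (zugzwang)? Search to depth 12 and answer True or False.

ply 1, O at 5 | -2=-1→3; -3=-1→2; -4=+1→1*
ply 2: 1 is terminal -1 (X); from 5 depth 12
if O skipped the turn, X would face:
~ ply 1, X at 5 | -2=-1→3; -3=-1→2; -4=+1→1*
~ ply 2: 1 is terminal -1 (O); from 5 depth 12
compare (O): move=+1 vs pass=-1

zugzwang(5, O) = False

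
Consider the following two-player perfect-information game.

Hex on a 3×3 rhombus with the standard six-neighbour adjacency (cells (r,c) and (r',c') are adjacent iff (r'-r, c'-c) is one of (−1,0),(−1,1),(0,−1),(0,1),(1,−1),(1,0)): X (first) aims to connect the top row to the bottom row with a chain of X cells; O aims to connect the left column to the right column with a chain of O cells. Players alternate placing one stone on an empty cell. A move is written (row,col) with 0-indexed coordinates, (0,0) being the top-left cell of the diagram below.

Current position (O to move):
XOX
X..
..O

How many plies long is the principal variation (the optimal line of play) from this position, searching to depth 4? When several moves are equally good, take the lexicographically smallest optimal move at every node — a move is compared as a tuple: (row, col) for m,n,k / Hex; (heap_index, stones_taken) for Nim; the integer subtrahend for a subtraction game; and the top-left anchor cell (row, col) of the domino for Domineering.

PV length from [XOX/X../..O]: 4 plies

p1 O@[XOX/X../..O]: (1,1)[XOX/XO./..O]-1* (1,2)[XOX/X.O/..O]-1 (2,0)[XOX/X../O.O]-1 (2,1)[XOX/X../.OO]-1
p2 X@[XOX/XO./..O]: (1,2)[XOX/XOX/..O]+1* (2,0)[XOX/XO./X.O]+1 (2,1)[XOX/XO./.XO]+1
p3 O@[XOX/XOX/..O]: (2,0)[XOX/XOX/O.O]-1* (2,1)[XOX/XOX/.OO]-1
p4 X@[XOX/XOX/O.O]: (2,1)[XOX/XOX/OXO]+1*
p5 O@[XOX/XOX/OXO] terminal -1; root [XOX/X../..O] d4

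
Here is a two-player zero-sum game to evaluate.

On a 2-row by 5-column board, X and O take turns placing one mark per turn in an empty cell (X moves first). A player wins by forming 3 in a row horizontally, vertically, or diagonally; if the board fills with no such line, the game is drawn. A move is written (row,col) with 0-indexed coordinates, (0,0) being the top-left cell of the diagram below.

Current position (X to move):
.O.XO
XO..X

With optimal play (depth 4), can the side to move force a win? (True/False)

X winning at [.O.XO/XO..X]: False

ply 1, X at .O.XO/XO..X | (0,0)=+0→XO.XO/XO..X*; (0,2)=+0→.OXXO/XO..X; (1,2)=+0→.O.XO/XOX.X; (1,3)=+0→.O.XO/XO.XX
ply 2, O at XO.XO/XO..X | (0,2)=+0→XOOXO/XO..X*; (1,2)=+0→XO.XO/XOO.X; (1,3)=+0→XO.XO/XO.OX
ply 3, X at XOOXO/XO..X | (1,2)=+0→XOOXO/XOX.X*; (1,3)=+0→XOOXO/XO.XX
ply 4, O at XOOXO/XOX.X | (1,3)=+0→XOOXO/XOXOX*
ply 5: XOOXO/XOXOX is terminal +0 (X); from .O.XO/XO..X depth 4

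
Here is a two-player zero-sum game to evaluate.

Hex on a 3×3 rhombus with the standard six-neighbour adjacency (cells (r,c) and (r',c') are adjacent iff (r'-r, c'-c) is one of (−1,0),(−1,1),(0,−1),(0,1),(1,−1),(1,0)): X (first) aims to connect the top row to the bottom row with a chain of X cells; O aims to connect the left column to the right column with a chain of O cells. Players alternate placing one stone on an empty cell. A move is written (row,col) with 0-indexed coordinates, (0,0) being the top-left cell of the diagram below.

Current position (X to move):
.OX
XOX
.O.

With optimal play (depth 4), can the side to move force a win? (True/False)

[.OX/XOX/.O.] X move#1: (0,0):+1/XOX/XOX/.O.*, (2,0):+1/.OX/XOX/XO., (2,2):+1/.OX/XOX/.OX
[XOX/XOX/.O.] O move#2: (2,0):-1/XOX/XOX/OO.*, (2,2):-1/XOX/XOX/.OO
[XOX/XOX/OO.] X move#3: (2,2):+1/XOX/XOX/OOX*
[XOX/XOX/OOX] end (terminal -1, O#4); searched .OX/XOX/.O. to 4

X winning at [.OX/XOX/.O.]: True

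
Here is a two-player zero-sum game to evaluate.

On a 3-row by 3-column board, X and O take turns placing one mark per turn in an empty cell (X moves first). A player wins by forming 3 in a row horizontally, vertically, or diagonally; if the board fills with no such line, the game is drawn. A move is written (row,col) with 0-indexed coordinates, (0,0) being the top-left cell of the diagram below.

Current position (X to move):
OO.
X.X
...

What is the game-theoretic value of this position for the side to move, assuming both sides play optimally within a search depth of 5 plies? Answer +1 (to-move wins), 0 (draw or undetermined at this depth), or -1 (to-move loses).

value(OO./X.X/..., X) = +1

ply 1, X at OO./X.X/... | (0,2)=+1→OOX/X.X/...*; (1,1)=+1→OO./XXX/...; (2,0)=-1→OO./X.X/X..; (2,1)=-1→OO./X.X/.X.; (2,2)=-1→OO./X.X/..X
ply 2, O at OOX/X.X/... | (1,1)=-1→OOX/XOX/...*; (2,0)=-1→OOX/X.X/O..; (2,1)=-1→OOX/X.X/.O.; (2,2)=-1→OOX/X.X/..O
ply 3, X at OOX/XOX/... | (2,0)=-1→OOX/XOX/X..; (2,1)=-1→OOX/XOX/.X.; (2,2)=+1→OOX/XOX/..X*
ply 4: OOX/XOX/..X is terminal -1 (O); from OO./X.X/... depth 5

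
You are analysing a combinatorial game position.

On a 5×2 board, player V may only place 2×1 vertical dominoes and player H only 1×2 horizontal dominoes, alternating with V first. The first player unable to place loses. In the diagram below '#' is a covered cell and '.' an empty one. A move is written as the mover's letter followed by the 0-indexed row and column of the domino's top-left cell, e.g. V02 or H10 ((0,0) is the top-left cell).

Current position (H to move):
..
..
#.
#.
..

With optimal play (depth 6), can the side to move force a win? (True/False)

H winning at [../../#./#./..]: True

[../../#./#./..] H move#1: H00:+1/##/../#./#./..*, H10:+1/../##/#./#./.., H40:-1/../../#./#./##
[##/../#./#./..] V move#2: V11:-1/##/.#/##/#./..*, V21:-1/##/../##/##/.., V31:-1/##/../#./##/.#
[##/.#/##/#./..] H move#3: H40:+1/##/.#/##/#./##*
[##/.#/##/#./##] end (terminal -1, V#4); searched ../../#./#./.. to 6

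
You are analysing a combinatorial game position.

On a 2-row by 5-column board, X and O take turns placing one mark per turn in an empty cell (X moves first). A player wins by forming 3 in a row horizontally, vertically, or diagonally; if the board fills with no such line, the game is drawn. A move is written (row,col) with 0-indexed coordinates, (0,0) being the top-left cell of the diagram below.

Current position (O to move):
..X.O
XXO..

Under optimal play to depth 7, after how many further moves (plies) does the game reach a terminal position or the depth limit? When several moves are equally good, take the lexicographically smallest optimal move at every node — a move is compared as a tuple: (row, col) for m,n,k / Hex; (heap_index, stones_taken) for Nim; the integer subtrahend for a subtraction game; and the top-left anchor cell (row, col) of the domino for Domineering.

[..X.O/XXO..] O move#1: (0,0):+0/O.X.O/XXO..*, (0,1):+0/.OX.O/XXO.., (0,3):+0/..XOO/XXO.., (1,3):+0/..X.O/XXOO., (1,4):+0/..X.O/XXO.O
[O.X.O/XXO..] X move#2: (0,1):+0/OXX.O/XXO..*, (0,3):+0/O.XXO/XXO.., (1,3):+0/O.X.O/XXOX., (1,4):+0/O.X.O/XXO.X
[OXX.O/XXO..] O move#3: (0,3):+0/OXXOO/XXO..*, (1,3):-1/OXX.O/XXOO., (1,4):-1/OXX.O/XXO.O
[OXXOO/XXO..] X move#4: (1,3):+0/OXXOO/XXOX.*, (1,4):+0/OXXOO/XXO.X
[OXXOO/XXOX.] O move#5: (1,4):+0/OXXOO/XXOXO*
[OXXOO/XXOXO] end (terminal +0, X#6); searched ..X.O/XXO.. to 7

PV length from [..X.O/XXO..]: 5 plies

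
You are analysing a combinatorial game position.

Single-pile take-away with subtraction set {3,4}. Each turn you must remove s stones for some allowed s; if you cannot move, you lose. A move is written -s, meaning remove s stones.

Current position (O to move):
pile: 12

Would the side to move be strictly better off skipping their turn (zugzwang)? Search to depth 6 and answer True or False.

[12] O move#1: -3:+1/9*, -4:+1/8
[9] X move#2: -3:-1/6*, -4:-1/5
[6] O move#3: -3:-1/3, -4:+1/2*
[2] end (terminal -1, X#4); searched 12 to 6
if O skipped the turn, X would face:
~ [12] X move#1: -3:+1/9*, -4:+1/8
~ [9] O move#2: -3:-1/6*, -4:-1/5
~ [6] X move#3: -3:-1/3, -4:+1/2*
~ [2] end (terminal -1, O#4); searched 12 to 6
compare (O): move=+1 vs pass=-1

zugzwang(12, O) = False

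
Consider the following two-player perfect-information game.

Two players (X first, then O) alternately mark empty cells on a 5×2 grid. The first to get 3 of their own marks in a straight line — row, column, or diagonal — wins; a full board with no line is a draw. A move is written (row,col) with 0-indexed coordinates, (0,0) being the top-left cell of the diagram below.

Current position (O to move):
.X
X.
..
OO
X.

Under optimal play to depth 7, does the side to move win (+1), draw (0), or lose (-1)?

p1 O@[.X/X./../OO/X.]: (0,0)[OX/X./../OO/X.]+0 (1,1)[.X/XO/../OO/X.]+0 (2,0)[.X/X./O./OO/X.]+0 (2,1)[.X/X./.O/OO/X.]+1* (4,1)[.X/X./../OO/XO]+0
p2 X@[.X/X./.O/OO/X.]: (0,0)[XX/X./.O/OO/X.]-1* (1,1)[.X/XX/.O/OO/X.]-1 (2,0)[.X/X./XO/OO/X.]-1 (4,1)[.X/X./.O/OO/XX]-1
p3 O@[XX/X./.O/OO/X.]: (1,1)[XX/XO/.O/OO/X.]+1* (2,0)[XX/X./OO/OO/X.]+1 (4,1)[XX/X./.O/OO/XO]+1
p4 X@[XX/XO/.O/OO/X.] terminal -1; root [.X/X./../OO/X.] d7

value(.X/X./../OO/X., O) = +1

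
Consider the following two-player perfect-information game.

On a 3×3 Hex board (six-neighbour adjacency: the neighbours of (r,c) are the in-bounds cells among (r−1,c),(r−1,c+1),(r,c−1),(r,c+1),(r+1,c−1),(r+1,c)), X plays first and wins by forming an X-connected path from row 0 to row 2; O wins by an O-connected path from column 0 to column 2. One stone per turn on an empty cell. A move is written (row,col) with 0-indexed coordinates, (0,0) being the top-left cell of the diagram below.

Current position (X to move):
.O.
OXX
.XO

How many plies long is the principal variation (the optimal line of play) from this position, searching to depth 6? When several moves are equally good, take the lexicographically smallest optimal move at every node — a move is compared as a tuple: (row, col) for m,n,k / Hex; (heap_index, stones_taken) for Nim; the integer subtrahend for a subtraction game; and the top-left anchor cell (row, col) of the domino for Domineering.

PV length from [.O./OXX/.XO]: 1 ply

p1 X@[.O./OXX/.XO]: (0,0)[XO./OXX/.XO]-1 (0,2)[.OX/OXX/.XO]+1* (2,0)[.O./OXX/XXO]-1
p2 O@[.OX/OXX/.XO] terminal -1; root [.O./OXX/.XO] d6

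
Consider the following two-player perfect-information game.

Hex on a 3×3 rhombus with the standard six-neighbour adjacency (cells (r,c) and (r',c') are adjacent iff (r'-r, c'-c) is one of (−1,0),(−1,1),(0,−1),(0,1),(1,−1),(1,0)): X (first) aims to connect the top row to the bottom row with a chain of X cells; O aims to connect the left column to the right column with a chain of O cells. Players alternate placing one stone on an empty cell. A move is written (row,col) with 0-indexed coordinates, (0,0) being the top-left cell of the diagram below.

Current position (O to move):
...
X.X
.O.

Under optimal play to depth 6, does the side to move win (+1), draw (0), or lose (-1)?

value(.../X.X/.O., O) = -1

p1 O@[.../X.X/.O.]: (0,0)[O../X.X/.O.]-1* (0,1)[.O./X.X/.O.]-1 (0,2)[..O/X.X/.O.]-1 (1,1)[.../XOX/.O.]-1 (2,0)[.../X.X/OO.]-1 (2,2)[.../X.X/.OO]-1
p2 X@[O../X.X/.O.]: (0,1)[OX./X.X/.O.]+1* (0,2)[O.X/X.X/.O.]+1 (1,1)[O../XXX/.O.]+1 (2,0)[O../X.X/XO.]+1 (2,2)[O../X.X/.OX]+1
p3 O@[OX./X.X/.O.]: (0,2)[OXO/X.X/.O.]-1* (1,1)[OX./XOX/.O.]-1 (2,0)[OX./X.X/OO.]-1 (2,2)[OX./X.X/.OO]-1
p4 X@[OXO/X.X/.O.]: (1,1)[OXO/XXX/.O.]+1* (2,0)[OXO/X.X/XO.]+1 (2,2)[OXO/X.X/.OX]+1
p5 O@[OXO/XXX/.O.]: (2,0)[OXO/XXX/OO.]-1* (2,2)[OXO/XXX/.OO]-1
p6 X@[OXO/XXX/OO.]: (2,2)[OXO/XXX/OOX]+1*
p7 O@[OXO/XXX/OOX] terminal -1; root [.../X.X/.O.] d6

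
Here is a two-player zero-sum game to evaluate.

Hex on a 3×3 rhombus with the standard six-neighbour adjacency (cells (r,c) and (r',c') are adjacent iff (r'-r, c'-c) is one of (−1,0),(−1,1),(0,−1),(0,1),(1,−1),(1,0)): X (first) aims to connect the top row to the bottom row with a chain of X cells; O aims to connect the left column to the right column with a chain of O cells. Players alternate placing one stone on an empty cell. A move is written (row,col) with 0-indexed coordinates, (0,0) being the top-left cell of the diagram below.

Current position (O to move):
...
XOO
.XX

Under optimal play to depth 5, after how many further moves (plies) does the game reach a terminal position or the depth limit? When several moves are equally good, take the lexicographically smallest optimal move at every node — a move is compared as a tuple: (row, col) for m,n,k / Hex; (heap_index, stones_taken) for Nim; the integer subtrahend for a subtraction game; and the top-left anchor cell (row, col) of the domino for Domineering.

[.../XOO/.XX] O move#1: (0,0):+1/O../XOO/.XX*, (0,1):+1/.O./XOO/.XX, (0,2):-1/..O/XOO/.XX, (2,0):+1/.../XOO/OXX
[O../XOO/.XX] X move#2: (0,1):-1/OX./XOO/.XX*, (0,2):-1/O.X/XOO/.XX, (2,0):-1/O../XOO/XXX
[OX./XOO/.XX] O move#3: (0,2):-1/OXO/XOO/.XX, (2,0):+1/OX./XOO/OXX*
[OX./XOO/OXX] end (terminal -1, X#4); searched .../XOO/.XX to 5

PV length from [.../XOO/.XX]: 3 plies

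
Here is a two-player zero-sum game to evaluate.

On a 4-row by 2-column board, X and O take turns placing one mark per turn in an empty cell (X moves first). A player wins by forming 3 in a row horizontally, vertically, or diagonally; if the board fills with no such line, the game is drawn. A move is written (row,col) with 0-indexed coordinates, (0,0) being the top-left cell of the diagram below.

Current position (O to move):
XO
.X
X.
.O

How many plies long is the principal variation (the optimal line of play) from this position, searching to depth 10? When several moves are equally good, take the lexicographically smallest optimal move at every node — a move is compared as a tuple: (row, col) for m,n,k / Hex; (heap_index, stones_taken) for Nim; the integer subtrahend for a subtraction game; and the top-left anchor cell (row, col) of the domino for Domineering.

PV length from [XO/.X/X./.O]: 3 plies

[XO/.X/X./.O] O move#1: (1,0):+0/XO/OX/X./.O*, (2,1):-1/XO/.X/XO/.O, (3,0):-1/XO/.X/X./OO
[XO/OX/X./.O] X move#2: (2,1):+0/XO/OX/XX/.O*, (3,0):+0/XO/OX/X./XO
[XO/OX/XX/.O] O move#3: (3,0):+0/XO/OX/XX/OO*
[XO/OX/XX/OO] end (terminal +0, X#4); searched XO/.X/X./.O to 10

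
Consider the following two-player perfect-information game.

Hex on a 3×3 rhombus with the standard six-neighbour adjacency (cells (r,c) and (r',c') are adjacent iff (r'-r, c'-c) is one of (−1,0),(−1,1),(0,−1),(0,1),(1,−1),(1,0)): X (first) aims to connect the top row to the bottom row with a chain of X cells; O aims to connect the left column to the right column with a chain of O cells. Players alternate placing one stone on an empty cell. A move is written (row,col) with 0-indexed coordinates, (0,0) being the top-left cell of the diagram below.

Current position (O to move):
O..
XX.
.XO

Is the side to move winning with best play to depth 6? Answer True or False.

O winning at [O../XX./.XO]: False

[O../XX./.XO] O move#1: (0,1):-1/OO./XX./.XO*, (0,2):-1/O.O/XX./.XO, (1,2):-1/O../XXO/.XO, (2,0):-1/O../XX./OXO
[OO./XX./.XO] X move#2: (0,2):+1/OOX/XX./.XO*, (1,2):-1/OO./XXX/.XO, (2,0):-1/OO./XX./XXO
[OOX/XX./.XO] end (terminal -1, O#3); searched O../XX./.XO to 6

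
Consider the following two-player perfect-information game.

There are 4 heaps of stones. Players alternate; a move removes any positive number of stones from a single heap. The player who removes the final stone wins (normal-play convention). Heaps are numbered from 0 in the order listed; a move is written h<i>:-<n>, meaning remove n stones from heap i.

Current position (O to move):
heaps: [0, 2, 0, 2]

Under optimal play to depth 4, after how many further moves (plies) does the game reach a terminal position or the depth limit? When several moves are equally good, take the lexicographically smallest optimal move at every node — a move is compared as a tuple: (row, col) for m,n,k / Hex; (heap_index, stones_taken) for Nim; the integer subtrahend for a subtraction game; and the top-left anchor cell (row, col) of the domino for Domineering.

[(0,2,0,2)] O move#1: h1:-1:-1/(0,1,0,2)*, h1:-2:-1/(0,0,0,2), h3:-1:-1/(0,2,0,1), h3:-2:-1/(0,2,0,0)
[(0,1,0,2)] X move#2: h1:-1:-1/(0,0,0,2), h3:-1:+1/(0,1,0,1)*, h3:-2:-1/(0,1,0,0)
[(0,1,0,1)] O move#3: h1:-1:-1/(0,0,0,1)*, h3:-1:-1/(0,1,0,0)
[(0,0,0,1)] X move#4: h3:-1:+1/(0,0,0,0)*
[(0,0,0,0)] end (terminal -1, O#5); searched (0,2,0,2) to 4

PV length from [(0,2,0,2)]: 4 plies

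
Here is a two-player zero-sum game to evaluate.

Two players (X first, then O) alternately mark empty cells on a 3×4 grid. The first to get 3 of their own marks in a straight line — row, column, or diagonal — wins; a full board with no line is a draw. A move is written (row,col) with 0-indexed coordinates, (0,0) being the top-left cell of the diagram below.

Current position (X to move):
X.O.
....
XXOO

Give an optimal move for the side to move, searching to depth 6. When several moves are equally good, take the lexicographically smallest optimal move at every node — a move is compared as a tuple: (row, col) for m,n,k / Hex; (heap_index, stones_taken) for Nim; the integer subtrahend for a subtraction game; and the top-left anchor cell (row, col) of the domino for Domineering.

X's best at [X.O./..../XXOO]: (1,0)

ply 1, X at X.O./..../XXOO | (0,1)=-1→XXO./..../XXOO; (0,3)=-1→X.OX/..../XXOO; (1,0)=+1→X.O./X.../XXOO*; (1,1)=-1→X.O./.X../XXOO; (1,2)=+1→X.O./..X./XXOO; (1,3)=-1→X.O./...X/XXOO
ply 2: X.O./X.../XXOO is terminal -1 (O); from X.O./..../XXOO depth 6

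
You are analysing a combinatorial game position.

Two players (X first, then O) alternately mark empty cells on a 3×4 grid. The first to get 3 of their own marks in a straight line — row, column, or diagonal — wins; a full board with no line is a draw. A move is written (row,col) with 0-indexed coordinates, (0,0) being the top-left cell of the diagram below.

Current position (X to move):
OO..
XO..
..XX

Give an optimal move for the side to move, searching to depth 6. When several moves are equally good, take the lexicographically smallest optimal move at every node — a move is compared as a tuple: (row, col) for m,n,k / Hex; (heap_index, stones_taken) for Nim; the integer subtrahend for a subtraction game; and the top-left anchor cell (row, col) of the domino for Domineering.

X's best at [OO../XO../..XX]: (2,1)

p1 X@[OO../XO../..XX]: (0,2)[OOX./XO../..XX]-1 (0,3)[OO.X/XO../..XX]-1 (1,2)[OO../XOX./..XX]-1 (1,3)[OO../XO.X/..XX]-1 (2,0)[OO../XO../X.XX]-1 (2,1)[OO../XO../.XXX]+1*
p2 O@[OO../XO../.XXX] terminal -1; root [OO../XO../..XX] d6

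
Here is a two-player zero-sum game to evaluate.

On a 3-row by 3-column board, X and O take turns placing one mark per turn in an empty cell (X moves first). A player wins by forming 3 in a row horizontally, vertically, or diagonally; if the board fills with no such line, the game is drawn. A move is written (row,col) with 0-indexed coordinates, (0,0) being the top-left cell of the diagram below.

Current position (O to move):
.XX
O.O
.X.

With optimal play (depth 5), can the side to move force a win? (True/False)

[.XX/O.O/.X.] O move#1: (0,0):-1/OXX/O.O/.X., (1,1):+1/.XX/OOO/.X.*, (2,0):-1/.XX/O.O/OX., (2,2):-1/.XX/O.O/.XO
[.XX/OOO/.X.] end (terminal -1, X#2); searched .XX/O.O/.X. to 5

O winning at [.XX/O.O/.X.]: True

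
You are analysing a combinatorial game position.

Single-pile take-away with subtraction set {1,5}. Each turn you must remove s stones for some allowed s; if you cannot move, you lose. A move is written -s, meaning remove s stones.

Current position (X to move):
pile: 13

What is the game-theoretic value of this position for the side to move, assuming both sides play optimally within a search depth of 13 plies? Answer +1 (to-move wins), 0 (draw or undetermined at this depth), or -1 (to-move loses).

[13] X move#1: -1:+1/12*, -5:+1/8
[12] O move#2: -1:-1/11*, -5:-1/7
[11] X move#3: -1:+1/10*, -5:+1/6
[10] O move#4: -1:-1/9*, -5:-1/5
[9] X move#5: -1:+1/8*, -5:+1/4
[8] O move#6: -1:-1/7*, -5:-1/3
[7] X move#7: -1:+1/6*, -5:+1/2
[6] O move#8: -1:-1/5*, -5:-1/1
[5] X move#9: -1:+1/4*, -5:+1/0
[4] O move#10: -1:-1/3*
[3] X move#11: -1:+1/2*
[2] O move#12: -1:-1/1*
[1] X move#13: -1:+1/0*
[0] end (terminal -1, O#14); searched 13 to 13

value(13, X) = +1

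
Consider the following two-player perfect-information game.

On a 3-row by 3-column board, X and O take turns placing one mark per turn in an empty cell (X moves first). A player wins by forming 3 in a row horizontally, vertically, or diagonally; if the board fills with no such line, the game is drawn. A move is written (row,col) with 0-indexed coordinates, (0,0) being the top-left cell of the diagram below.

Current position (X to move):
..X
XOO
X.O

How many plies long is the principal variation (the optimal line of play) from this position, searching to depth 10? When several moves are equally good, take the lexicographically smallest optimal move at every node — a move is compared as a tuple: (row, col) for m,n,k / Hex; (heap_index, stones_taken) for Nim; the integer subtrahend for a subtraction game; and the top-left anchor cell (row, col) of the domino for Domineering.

[..X/XOO/X.O] X move#1: (0,0):+1/X.X/XOO/X.O*, (0,1):-1/.XX/XOO/X.O, (2,1):-1/..X/XOO/XXO
[X.X/XOO/X.O] end (terminal -1, O#2); searched ..X/XOO/X.O to 10

PV length from [..X/XOO/X.O]: 1 ply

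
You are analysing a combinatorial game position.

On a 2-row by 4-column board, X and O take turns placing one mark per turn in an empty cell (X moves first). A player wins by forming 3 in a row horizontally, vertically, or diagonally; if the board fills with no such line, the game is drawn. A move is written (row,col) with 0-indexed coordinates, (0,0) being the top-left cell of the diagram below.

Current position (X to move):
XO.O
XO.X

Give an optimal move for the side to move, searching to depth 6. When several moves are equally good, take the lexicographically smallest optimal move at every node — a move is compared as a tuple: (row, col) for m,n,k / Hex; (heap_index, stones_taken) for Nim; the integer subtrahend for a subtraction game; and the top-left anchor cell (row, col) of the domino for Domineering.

[XO.O/XO.X] X move#1: (0,2):+0/XOXO/XO.X*, (1,2):-1/XO.O/XOXX
[XOXO/XO.X] O move#2: (1,2):+0/XOXO/XOOX*
[XOXO/XOOX] end (terminal +0, X#3); searched XO.O/XO.X to 6

X's best at [XO.O/XO.X]: (0,2)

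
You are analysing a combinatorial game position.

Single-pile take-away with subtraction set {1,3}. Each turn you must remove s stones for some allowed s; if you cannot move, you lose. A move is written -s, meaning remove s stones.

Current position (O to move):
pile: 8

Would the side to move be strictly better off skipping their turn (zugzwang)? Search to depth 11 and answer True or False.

ply 1, O at 8 | -1=-1→7*; -3=-1→5
ply 2, X at 7 | -1=+1→6*; -3=+1→4
ply 3, O at 6 | -1=-1→5*; -3=-1→3
ply 4, X at 5 | -1=+1→4*; -3=+1→2
ply 5, O at 4 | -1=-1→3*; -3=-1→1
ply 6, X at 3 | -1=+1→2*; -3=+1→0
ply 7, O at 2 | -1=-1→1*
ply 8, X at 1 | -1=+1→0*
ply 9: 0 is terminal -1 (O); from 8 depth 11
pass branch (X moves first from the same position):
  | ply 1, X at 8 | -1=-1→7*; -3=-1→5
  | ply 2, O at 7 | -1=+1→6*; -3=+1→4
  | ply 3, X at 6 | -1=-1→5*; -3=-1→3
  | ply 4, O at 5 | -1=+1→4*; -3=+1→2
  | ply 5, X at 4 | -1=-1→3*; -3=-1→1
  | ply 6, O at 3 | -1=+1→2*; -3=+1→0
  | ply 7, X at 2 | -1=-1→1*
  | ply 8, O at 1 | -1=+1→0*
  | ply 9: 0 is terminal -1 (X); from 8 depth 11
O moving scores -1; O passing scores +1

zugzwang(8, O) = True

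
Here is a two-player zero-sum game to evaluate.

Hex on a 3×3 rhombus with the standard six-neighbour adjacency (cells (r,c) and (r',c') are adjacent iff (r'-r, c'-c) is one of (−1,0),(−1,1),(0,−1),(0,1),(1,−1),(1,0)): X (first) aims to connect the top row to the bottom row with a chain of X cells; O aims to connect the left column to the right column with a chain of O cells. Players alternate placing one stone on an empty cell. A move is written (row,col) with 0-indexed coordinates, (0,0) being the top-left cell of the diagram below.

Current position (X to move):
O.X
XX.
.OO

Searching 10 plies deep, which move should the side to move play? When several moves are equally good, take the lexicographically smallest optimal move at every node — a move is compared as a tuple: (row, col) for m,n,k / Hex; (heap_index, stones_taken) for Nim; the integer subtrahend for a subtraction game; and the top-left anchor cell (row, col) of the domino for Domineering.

X's best at [O.X/XX./.OO]: (2,0)

p1 X@[O.X/XX./.OO]: (0,1)[OXX/XX./.OO]-1 (1,2)[O.X/XXX/.OO]-1 (2,0)[O.X/XX./XOO]+1*
p2 O@[O.X/XX./XOO] terminal -1; root [O.X/XX./.OO] d10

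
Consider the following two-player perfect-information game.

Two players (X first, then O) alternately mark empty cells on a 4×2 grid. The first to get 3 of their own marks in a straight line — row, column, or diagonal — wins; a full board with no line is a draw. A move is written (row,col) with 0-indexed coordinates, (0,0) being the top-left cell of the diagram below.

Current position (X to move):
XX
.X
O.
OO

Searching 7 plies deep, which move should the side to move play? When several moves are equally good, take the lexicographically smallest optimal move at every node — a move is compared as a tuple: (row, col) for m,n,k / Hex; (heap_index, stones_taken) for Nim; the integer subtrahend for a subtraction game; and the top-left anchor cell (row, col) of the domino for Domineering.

ply 1, X at XX/.X/O./OO | (1,0)=+0→XX/XX/O./OO; (2,1)=+1→XX/.X/OX/OO*
ply 2: XX/.X/OX/OO is terminal -1 (O); from XX/.X/O./OO depth 7

X's best at [XX/.X/O./OO]: (2,1)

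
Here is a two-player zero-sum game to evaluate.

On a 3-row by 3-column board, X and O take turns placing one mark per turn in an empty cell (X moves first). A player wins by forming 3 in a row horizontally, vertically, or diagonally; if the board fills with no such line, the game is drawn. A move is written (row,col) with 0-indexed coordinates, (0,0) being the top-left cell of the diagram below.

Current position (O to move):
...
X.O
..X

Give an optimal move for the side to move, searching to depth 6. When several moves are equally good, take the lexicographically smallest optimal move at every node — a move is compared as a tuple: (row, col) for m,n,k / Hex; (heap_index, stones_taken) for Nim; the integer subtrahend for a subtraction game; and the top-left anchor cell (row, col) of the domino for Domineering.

O's best at [.../X.O/..X]: (0,0)

p1 O@[.../X.O/..X]: (0,0)[O../X.O/..X]+0* (0,1)[.O./X.O/..X]-1 (0,2)[..O/X.O/..X]-1 (1,1)[.../XOO/..X]-1 (2,0)[.../X.O/O.X]+0 (2,1)[.../X.O/.OX]-1
p2 X@[O../X.O/..X]: (0,1)[OX./X.O/..X]+0* (0,2)[O.X/X.O/..X]+0 (1,1)[O../XXO/..X]+0 (2,0)[O../X.O/X.X]+0 (2,1)[O../X.O/.XX]+0
p3 O@[OX./X.O/..X]: (0,2)[OXO/X.O/..X]-1 (1,1)[OX./XOO/..X]+0* (2,0)[OX./X.O/O.X]+0 (2,1)[OX./X.O/.OX]+0
p4 X@[OX./XOO/..X]: (0,2)[OXX/XOO/..X]+0* (2,0)[OX./XOO/X.X]+0 (2,1)[OX./XOO/.XX]+0
p5 O@[OXX/XOO/..X]: (2,0)[OXX/XOO/O.X]+0* (2,1)[OXX/XOO/.OX]+0
p6 X@[OXX/XOO/O.X]: (2,1)[OXX/XOO/OXX]+0*
p7 O@[OXX/XOO/OXX] terminal +0; root [.../X.O/..X] d6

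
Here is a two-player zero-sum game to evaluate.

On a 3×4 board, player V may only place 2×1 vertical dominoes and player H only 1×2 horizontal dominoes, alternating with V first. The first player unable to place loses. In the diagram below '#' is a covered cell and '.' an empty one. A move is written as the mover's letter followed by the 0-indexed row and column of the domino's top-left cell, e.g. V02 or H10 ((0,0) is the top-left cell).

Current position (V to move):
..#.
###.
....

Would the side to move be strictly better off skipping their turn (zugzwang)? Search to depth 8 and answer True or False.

p1 V@[..#./###./....]: V03[..##/####/....]-1* V13[..#./####/...#]-1
p2 H@[..##/####/....]: H00[####/####/....]+1* H20[..##/####/##..]+1 H21[..##/####/.##.]+1 H22[..##/####/..##]+1
p3 V@[####/####/....] terminal -1; root [..#./###./....] d8
pass branch (H moves first from the same position):
  | p1 H@[..#./###./....]: H00[###./###./....]+1* H20[..#./###./##..]+1 H21[..#./###./.##.]+1 H22[..#./###./..##]+1
  | p2 V@[###./###./....]: V03[####/####/....]-1* V13[###./####/...#]-1
  | p3 H@[####/####/....]: H20[####/####/##..]+1* H21[####/####/.##.]+1 H22[####/####/..##]+1
  | p4 V@[####/####/##..] terminal -1; root [..#./###./....] d8
V moving scores -1; V passing scores -1

zugzwang(..#./###./...., V) = False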